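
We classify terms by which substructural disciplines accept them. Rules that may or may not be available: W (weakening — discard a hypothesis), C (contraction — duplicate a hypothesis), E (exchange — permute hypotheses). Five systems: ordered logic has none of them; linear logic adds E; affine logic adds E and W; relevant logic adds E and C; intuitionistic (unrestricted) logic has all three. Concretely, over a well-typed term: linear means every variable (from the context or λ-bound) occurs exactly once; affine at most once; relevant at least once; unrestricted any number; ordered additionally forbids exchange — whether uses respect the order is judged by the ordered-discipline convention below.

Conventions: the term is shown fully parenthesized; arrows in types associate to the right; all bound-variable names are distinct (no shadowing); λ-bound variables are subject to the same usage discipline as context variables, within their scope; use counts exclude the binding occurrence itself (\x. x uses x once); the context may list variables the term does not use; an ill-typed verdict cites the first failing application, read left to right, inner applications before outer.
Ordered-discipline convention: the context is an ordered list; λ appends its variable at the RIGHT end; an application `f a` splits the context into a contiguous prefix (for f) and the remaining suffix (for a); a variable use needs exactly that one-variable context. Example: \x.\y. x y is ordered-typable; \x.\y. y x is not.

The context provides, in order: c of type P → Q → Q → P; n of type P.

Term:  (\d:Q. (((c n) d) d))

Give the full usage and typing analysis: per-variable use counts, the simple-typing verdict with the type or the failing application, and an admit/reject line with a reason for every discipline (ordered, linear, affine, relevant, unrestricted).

use counts: c=1; n=1; d (λ-bound)=2
left-to-right use order: c, n, d, d
typing: well-typed at Q → P
ordered ✗ (uses contraction: d ×2)
linear ✗ (uses contraction: d ×2)
affine ✗ (uses contraction: d ×2)
relevant ✓ (at least one use each (c, n, d))
unrestricted ✓ (simply typable at Q → P; W, C, E all held)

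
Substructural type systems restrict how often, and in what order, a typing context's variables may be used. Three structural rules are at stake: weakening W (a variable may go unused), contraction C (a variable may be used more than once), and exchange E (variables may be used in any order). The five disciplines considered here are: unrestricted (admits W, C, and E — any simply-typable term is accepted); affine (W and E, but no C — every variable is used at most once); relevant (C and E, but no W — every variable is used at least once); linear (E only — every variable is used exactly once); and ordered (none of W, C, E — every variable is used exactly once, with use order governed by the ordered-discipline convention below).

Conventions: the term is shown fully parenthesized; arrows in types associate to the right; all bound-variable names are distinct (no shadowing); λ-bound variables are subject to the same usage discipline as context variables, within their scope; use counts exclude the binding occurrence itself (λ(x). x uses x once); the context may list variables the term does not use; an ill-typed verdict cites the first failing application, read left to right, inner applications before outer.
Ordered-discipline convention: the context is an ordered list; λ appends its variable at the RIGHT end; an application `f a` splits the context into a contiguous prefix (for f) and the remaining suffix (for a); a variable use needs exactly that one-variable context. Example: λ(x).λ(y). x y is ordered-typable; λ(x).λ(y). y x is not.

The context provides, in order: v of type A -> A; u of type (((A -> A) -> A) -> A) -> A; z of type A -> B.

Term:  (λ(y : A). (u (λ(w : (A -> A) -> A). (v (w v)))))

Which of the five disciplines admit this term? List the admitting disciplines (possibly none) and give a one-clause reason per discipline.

accepted by: unrestricted
counts: v: 2×, u: 1×, z: 0×, y [bound]: 0×, w [bound]: 1×
uses in reading order: u, v, w, v
typing: ✓ — A -> A
ordered: ✗, uses contraction: v ×2; needs weakening: z, y unused
linear: ✗, uses contraction: v ×2; needs weakening: z, y unused
affine: ✗, uses contraction: v ×2
relevant: ✗, needs weakening: z, y unused
unrestricted: ✓, well-typed at A -> A; no restrictions here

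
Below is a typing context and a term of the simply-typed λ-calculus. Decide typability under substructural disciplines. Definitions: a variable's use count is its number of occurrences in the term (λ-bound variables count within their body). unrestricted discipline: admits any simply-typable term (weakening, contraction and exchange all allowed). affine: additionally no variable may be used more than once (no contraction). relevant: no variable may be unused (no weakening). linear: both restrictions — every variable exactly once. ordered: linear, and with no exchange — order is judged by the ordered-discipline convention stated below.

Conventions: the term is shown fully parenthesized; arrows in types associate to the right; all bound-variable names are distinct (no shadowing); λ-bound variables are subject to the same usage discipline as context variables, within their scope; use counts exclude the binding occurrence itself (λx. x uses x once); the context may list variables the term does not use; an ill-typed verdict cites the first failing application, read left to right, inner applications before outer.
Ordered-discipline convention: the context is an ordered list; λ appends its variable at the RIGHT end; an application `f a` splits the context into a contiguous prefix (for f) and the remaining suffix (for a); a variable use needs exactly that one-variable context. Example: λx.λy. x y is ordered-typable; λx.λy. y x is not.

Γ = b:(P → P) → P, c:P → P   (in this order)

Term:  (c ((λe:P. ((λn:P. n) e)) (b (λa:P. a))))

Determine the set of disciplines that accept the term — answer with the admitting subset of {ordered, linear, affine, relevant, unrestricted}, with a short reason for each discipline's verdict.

admitted in: linear, affine, relevant, unrestricted
counts: b=1; c=1; e (bound)=1; n (bound)=1; a (bound)=1
uses in reading order: c, n, e, b, a
typing: well-typed at P
ordered: ✗, use order c, n, e, b, a needs exchange
linear: ✓, each of b, c, e, n, a used exactly once
affine: ✓, no duplicate uses among b, c, e, n, a
relevant: ✓, every one of b, c, e, n, a appears
unrestricted: ✓, well-typed at P; no restrictions here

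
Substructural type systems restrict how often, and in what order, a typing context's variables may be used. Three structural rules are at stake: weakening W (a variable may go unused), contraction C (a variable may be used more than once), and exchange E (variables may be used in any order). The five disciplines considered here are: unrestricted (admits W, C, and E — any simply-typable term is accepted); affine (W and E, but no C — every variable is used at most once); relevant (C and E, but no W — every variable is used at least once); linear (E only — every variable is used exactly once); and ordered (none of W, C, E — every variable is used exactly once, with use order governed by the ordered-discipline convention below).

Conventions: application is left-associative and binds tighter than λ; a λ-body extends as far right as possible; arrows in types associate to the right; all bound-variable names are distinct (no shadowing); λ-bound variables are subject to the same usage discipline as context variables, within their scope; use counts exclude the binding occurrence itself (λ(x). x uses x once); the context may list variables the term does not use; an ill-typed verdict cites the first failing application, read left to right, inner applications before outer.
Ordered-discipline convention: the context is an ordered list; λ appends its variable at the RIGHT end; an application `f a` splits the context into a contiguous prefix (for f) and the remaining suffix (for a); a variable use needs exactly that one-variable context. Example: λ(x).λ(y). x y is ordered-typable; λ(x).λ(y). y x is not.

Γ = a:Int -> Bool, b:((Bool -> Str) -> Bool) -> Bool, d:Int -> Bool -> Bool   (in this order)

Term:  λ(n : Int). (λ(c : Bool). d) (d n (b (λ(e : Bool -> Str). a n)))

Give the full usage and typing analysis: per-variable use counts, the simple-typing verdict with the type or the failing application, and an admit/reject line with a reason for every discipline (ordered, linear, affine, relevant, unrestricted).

variable uses: a=1, b=1, d=2, n [bound]=2, c [bound]=0, e [bound]=0
order of uses: d, d, n, b, a, n
typing: well-typed — term : Int -> Int -> Bool -> Bool
ordered: ✗, repeated use of d ×2, n ×2; c, e never used (weakening)
linear: ✗, repeated use of d ×2, n ×2; c, e never used (weakening)
affine: ✗, repeated use of d ×2, n ×2
relevant: ✗, c, e never used (weakening)
unrestricted: ✓, typability at Int -> Int -> Bool -> Bool is all that's needed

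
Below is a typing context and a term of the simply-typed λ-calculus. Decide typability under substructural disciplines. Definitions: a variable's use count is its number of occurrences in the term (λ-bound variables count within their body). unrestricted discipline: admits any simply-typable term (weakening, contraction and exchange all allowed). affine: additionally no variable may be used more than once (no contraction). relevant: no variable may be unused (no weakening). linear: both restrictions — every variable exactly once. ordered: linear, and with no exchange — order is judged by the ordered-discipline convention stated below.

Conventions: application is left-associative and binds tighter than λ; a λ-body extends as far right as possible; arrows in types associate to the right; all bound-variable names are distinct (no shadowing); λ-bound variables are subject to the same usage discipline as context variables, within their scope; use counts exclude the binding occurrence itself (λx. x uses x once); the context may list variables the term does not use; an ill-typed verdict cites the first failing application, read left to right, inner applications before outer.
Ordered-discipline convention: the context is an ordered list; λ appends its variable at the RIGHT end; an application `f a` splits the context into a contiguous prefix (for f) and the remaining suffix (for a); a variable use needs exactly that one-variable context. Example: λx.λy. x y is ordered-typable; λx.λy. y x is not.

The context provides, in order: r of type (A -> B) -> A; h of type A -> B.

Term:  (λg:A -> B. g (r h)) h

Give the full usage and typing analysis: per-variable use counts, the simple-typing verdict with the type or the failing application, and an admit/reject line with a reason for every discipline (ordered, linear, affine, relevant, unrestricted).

use counts: r=1; h=2; g (bound)=1
order of uses: g, r, h, h
typing: ✓ — B
ordered: ✗, uses contraction: h ×2
linear: ✗, uses contraction: h ×2
affine: ✗, uses contraction: h ×2
relevant: ✓, at least one use each (r, h, g)
unrestricted: ✓, simply typable at B; W, C, E all held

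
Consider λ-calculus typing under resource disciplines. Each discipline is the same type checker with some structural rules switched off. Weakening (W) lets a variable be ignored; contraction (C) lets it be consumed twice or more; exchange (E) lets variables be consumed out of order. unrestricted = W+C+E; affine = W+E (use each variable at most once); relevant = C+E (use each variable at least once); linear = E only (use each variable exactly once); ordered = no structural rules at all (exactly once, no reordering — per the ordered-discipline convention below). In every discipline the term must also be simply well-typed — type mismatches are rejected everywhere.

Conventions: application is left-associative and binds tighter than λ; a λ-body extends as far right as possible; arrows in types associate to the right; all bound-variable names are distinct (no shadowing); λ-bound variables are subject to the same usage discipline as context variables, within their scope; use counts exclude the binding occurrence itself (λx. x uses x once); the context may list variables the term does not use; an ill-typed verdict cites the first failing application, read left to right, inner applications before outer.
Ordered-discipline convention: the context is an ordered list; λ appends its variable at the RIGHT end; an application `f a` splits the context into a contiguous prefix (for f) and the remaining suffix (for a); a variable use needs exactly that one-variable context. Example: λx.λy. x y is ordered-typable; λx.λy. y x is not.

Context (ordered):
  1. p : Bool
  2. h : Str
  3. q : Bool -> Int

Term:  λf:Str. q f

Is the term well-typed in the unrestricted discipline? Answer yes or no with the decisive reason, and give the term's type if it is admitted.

no — a type mismatch blocks all five
usage: p ×0, h ×0, q ×1, f (λ-bound) ×1
order of uses: q, f
typing: ill-typed: an application expects Bool but receives Str
summary: ordered ✗, linear ✗, affine ✗, relevant ✗, unrestricted ✗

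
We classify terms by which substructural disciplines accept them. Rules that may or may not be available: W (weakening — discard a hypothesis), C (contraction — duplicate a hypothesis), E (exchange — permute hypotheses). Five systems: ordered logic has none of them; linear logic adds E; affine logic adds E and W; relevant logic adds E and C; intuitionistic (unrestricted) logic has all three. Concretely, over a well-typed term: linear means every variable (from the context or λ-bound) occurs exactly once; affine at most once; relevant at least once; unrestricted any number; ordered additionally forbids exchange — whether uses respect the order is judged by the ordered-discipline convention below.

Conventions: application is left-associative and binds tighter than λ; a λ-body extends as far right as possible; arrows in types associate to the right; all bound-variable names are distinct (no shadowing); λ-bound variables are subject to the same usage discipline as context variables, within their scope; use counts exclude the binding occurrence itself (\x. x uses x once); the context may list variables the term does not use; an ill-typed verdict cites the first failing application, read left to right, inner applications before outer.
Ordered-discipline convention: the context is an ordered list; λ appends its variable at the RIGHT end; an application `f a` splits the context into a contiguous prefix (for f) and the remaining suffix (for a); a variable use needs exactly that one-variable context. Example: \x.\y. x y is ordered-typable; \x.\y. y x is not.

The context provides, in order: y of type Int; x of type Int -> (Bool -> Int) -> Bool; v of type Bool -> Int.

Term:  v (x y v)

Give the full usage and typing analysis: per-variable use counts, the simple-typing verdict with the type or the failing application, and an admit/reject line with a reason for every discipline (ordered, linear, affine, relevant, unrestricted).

usage: y: 1×, x: 1×, v: 2×
left-to-right use order: v, x, y, v
typing: ✓ — Int
ordered: ✗, uses contraction: v ×2
linear: ✗, uses contraction: v ×2
affine: ✗, uses contraction: v ×2
relevant: ✓, every one of y, x, v appears
unrestricted: ✓, simply typable at Int; W, C, E all held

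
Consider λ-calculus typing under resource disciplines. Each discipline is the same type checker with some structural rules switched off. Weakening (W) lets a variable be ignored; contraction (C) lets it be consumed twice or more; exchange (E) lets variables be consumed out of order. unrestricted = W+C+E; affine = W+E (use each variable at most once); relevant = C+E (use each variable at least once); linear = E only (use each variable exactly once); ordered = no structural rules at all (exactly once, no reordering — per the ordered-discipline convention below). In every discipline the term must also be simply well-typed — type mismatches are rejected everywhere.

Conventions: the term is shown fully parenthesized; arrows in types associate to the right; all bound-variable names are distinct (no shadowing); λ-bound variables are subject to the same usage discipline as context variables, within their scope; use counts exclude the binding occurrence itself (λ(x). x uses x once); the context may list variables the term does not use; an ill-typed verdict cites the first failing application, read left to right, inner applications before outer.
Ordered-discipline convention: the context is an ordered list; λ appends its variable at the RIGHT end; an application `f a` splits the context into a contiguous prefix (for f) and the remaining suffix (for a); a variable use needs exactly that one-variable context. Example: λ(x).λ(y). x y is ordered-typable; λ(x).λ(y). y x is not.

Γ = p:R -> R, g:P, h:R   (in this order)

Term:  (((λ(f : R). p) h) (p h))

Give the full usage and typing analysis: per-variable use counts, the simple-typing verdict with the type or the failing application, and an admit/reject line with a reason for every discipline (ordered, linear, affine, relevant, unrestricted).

use counts: p: 2×, g: 0×, h: 2×, f (bound): 0×
left-to-right use order: p, h, p, h
typing: well-typed — term : R
ordered ✗ (uses contraction: p ×2, h ×2; g, f left unused)
linear ✗ (uses contraction: p ×2, h ×2; g, f left unused)
affine ✗ (uses contraction: p ×2, h ×2)
relevant ✗ (g, f left unused)
unrestricted ✓ (simply typable at R; W, C, E all held)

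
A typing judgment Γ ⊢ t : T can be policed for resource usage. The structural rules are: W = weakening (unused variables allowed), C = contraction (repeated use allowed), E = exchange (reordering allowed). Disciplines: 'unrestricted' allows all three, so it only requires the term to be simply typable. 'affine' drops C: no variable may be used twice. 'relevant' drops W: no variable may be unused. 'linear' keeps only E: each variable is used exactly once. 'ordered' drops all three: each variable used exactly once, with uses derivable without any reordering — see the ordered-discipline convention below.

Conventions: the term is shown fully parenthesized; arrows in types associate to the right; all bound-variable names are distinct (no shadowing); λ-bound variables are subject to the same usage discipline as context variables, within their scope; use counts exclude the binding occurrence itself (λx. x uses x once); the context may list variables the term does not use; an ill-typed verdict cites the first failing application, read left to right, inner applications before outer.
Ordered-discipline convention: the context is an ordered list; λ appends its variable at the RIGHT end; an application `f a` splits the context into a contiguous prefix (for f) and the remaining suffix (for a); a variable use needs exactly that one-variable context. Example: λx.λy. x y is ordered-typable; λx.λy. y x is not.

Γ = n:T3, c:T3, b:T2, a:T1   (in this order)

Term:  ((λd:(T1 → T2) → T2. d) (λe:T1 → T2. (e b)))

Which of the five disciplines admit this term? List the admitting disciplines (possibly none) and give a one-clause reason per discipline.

accepted by: none
variable uses: n: 0×; c: 0×; b: 1×; a: 0×; d [bound]: 1×; e [bound]: 1×
use order (left to right): d, e, b
typing: ill-typed: an argument T2 mismatches the expected T1
ordered ✗ (a type mismatch blocks all five)
linear ✗ (the type mismatch rejects it)
affine ✗ (not simply typable)
relevant ✗ (fails simple typing)
unrestricted ✗ (a type mismatch blocks all five)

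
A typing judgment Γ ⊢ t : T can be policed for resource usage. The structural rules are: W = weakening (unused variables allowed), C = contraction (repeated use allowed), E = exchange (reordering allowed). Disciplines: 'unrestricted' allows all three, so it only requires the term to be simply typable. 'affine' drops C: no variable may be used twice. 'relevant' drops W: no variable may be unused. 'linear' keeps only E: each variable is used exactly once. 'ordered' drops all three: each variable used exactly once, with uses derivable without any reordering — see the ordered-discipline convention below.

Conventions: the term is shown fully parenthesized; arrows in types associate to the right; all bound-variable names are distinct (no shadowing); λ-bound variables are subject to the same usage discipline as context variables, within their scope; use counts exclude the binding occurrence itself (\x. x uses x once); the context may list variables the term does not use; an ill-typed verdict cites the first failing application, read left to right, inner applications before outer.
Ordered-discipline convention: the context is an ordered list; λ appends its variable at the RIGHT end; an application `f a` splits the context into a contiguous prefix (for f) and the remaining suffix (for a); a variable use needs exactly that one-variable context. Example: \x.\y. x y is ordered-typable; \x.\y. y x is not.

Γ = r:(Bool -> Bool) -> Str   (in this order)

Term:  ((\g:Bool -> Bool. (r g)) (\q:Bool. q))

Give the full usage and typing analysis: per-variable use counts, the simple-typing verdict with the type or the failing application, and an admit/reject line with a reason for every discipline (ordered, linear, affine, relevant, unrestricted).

use counts: r: 1×, g (λ-bound): 1×, q (λ-bound): 1×
left-to-right use order: r, g, q
typing: well-typed — term : Str
ordered: ✓ — r, g, q once each; derivable with no W/C/E
linear: ✓ — single use per variable (r, g, q)
affine: ✓ — at most one use each (r, g, q)
relevant: ✓ — at least one use each (r, g, q)
unrestricted: ✓ — type-checks (Str) and nothing is barred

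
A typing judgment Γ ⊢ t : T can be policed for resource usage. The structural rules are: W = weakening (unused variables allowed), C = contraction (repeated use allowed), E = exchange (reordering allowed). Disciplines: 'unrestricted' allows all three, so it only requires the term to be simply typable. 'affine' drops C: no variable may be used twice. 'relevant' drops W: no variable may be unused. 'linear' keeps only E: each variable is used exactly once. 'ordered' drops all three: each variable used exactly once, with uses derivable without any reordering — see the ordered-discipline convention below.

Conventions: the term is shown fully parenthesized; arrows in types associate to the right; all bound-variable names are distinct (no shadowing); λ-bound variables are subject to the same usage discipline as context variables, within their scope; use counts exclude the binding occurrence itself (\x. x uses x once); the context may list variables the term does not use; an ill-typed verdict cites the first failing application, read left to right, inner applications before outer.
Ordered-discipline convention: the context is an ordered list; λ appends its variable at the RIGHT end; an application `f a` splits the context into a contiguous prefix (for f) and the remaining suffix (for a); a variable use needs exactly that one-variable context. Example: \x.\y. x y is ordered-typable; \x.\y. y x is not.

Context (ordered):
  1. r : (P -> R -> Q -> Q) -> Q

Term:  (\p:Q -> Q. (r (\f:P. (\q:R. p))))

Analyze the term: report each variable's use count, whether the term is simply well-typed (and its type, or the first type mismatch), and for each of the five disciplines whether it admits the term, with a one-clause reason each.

counts: r=1; p (λ-bound)=1; f (λ-bound)=0; q (λ-bound)=0
uses in reading order: r, p
typing: ✓ — (Q -> Q) -> Q
ordered: ✗, f, q never used (weakening)
linear: ✗, f, q never used (weakening)
affine: ✓, at most one use each (r, p, f, q)
relevant: ✗, f, q never used (weakening)
unrestricted: ✓, simply typable at (Q -> Q) -> Q; W, C, E all held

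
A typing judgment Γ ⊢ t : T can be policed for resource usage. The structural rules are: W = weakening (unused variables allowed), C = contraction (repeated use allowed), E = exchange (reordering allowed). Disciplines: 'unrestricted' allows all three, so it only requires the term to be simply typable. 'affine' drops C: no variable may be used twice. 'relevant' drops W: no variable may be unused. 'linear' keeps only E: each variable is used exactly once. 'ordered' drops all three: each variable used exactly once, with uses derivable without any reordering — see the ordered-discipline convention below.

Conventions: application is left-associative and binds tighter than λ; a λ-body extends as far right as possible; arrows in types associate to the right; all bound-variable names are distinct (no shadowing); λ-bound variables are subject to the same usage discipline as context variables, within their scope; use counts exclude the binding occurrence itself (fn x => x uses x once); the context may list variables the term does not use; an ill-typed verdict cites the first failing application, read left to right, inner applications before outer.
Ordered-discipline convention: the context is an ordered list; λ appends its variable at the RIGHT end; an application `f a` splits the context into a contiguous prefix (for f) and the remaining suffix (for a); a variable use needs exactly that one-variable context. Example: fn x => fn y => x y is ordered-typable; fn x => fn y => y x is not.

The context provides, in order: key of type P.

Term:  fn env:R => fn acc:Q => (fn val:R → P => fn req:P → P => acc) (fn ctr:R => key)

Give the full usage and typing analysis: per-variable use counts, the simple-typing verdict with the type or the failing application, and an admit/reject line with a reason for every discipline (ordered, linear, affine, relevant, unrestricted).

variable uses: key ×1; env [bound] ×0; acc [bound] ×1; val [bound] ×0; req [bound] ×0; ctr [bound] ×0
order of uses: acc, key
typing: well-typed at R → Q → (P → P) → Q
ordered ✗ (env, val, req, ctr left unused)
linear ✗ (env, val, req, ctr left unused)
affine ✓ (none of key, env, acc, val, req, ctr used more than once)
relevant ✗ (env, val, req, ctr left unused)
unrestricted ✓ (simply typable at R → Q → (P → P) → Q; W, C, E all held)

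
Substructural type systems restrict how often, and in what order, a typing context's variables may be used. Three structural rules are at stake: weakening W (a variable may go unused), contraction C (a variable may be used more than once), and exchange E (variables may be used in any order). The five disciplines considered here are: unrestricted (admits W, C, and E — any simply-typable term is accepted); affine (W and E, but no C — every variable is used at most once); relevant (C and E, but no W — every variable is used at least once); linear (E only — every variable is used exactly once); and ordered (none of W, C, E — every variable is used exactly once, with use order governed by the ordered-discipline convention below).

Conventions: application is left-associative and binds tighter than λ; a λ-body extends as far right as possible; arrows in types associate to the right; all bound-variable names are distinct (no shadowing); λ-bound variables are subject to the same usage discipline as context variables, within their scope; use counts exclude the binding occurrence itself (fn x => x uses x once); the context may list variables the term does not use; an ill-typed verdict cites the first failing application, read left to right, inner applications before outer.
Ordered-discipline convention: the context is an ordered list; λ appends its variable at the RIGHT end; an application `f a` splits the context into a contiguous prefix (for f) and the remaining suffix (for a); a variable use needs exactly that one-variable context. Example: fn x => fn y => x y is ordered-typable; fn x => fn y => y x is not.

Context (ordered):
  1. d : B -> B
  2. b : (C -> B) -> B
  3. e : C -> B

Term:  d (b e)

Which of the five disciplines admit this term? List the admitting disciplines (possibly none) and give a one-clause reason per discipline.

admitting disciplines: ordered, linear, affine, relevant, unrestricted
use counts: d: 1×; b: 1×; e: 1×
left-to-right use order: d, b, e
typing: the term checks, with type B
ordered: ✓, one use each (d, b, e); ordered split holds
linear: ✓, exactly-once usage across d, b, e
affine: ✓, no duplicate uses among d, b, e
relevant: ✓, d, b, e: all used, weakening unneeded
unrestricted: ✓, well-typed at B; no restrictions here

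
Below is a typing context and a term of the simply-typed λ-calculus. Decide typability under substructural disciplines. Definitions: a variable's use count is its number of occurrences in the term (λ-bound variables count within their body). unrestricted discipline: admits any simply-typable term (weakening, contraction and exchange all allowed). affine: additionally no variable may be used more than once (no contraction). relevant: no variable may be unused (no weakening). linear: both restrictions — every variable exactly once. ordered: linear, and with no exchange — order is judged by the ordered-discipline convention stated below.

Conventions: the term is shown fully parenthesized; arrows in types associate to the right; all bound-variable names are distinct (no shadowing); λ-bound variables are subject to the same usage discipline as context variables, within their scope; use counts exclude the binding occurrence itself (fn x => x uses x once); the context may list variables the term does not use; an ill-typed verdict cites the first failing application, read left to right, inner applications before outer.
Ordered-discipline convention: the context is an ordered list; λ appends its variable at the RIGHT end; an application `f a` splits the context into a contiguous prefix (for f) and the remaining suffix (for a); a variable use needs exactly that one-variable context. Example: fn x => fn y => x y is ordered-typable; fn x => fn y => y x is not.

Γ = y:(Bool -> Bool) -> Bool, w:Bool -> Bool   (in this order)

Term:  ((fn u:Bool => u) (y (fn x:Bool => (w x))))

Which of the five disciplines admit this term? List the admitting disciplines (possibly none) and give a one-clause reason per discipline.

admitted in: ordered, linear, affine, relevant, unrestricted
use counts: y: 1; w: 1; u (bound): 1; x (bound): 1
uses in reading order: u, y, w, x
typing: well-typed — term : Bool
ordered: ✓ — y, w, u, x: once each, no exchange needed
linear: ✓ — y, w, u, x: one use apiece
affine: ✓ — y, w, u, x: no repeats, contraction unneeded
relevant: ✓ — y, w, u, x: all used, weakening unneeded
unrestricted: ✓ — type-checks (Bool) and nothing is barred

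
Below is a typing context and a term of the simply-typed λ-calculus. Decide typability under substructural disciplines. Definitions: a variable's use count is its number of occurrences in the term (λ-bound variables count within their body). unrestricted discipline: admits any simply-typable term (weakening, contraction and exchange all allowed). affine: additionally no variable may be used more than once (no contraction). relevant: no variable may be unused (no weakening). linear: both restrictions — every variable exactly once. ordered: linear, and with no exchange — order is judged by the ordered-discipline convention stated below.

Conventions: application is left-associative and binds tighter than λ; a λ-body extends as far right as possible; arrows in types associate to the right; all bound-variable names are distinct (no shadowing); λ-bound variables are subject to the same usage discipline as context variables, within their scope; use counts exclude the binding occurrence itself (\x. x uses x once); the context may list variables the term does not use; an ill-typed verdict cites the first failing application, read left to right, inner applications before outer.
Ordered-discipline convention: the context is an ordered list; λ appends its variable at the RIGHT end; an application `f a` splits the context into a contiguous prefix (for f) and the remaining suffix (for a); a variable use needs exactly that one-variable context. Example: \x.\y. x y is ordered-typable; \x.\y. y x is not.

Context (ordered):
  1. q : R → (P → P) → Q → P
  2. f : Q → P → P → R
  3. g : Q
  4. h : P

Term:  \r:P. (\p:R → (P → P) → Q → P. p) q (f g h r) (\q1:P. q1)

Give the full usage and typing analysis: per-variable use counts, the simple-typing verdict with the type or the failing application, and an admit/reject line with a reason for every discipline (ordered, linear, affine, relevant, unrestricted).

counts: q=1; f=1; g=1; h=1; r [bound]=1; p [bound]=1; q1 [bound]=1
uses in reading order: p, q, f, g, h, r, q1
typing: well-typed at P → Q → P
ordered ✓ (single-use (q, f, g, h, r, p, q1), ordered derivation ok)
linear ✓ (each of q, f, g, h, r, p, q1 used exactly once)
affine ✓ (no duplicate uses among q, f, g, h, r, p, q1)
relevant ✓ (none of q, f, g, h, r, p, q1 goes unused)
unrestricted ✓ (typability at P → Q → P is all that's needed)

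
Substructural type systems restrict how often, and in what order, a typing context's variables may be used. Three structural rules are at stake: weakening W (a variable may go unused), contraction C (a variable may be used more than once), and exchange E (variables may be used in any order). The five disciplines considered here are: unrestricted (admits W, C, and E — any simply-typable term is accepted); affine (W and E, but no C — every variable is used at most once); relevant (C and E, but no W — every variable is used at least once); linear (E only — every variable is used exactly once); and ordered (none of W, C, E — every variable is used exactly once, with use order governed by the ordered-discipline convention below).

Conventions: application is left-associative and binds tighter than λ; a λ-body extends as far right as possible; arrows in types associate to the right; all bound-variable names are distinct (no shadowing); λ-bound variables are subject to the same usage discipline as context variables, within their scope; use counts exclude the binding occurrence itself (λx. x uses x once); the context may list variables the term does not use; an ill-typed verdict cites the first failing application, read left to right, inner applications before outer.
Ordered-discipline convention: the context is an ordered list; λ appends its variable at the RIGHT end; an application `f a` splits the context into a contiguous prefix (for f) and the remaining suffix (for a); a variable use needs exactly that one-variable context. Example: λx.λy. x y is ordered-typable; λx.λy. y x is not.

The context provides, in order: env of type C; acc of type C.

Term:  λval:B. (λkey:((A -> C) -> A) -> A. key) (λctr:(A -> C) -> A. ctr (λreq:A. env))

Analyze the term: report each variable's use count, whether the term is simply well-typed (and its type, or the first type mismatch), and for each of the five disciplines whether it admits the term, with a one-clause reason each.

usage: env=1; acc=0; val (λ-bound)=0; key (λ-bound)=1; ctr (λ-bound)=1; req (λ-bound)=0
uses in reading order: key, ctr, env
typing: ✓ — B -> ((A -> C) -> A) -> A
ordered ✗ (acc, val, req never used (weakening))
linear ✗ (acc, val, req never used (weakening))
affine ✓ (env, acc, val, key, ctr, req: no repeats, contraction unneeded)
relevant ✗ (acc, val, req never used (weakening))
unrestricted ✓ (typability at B -> ((A -> C) -> A) -> A is all that's needed)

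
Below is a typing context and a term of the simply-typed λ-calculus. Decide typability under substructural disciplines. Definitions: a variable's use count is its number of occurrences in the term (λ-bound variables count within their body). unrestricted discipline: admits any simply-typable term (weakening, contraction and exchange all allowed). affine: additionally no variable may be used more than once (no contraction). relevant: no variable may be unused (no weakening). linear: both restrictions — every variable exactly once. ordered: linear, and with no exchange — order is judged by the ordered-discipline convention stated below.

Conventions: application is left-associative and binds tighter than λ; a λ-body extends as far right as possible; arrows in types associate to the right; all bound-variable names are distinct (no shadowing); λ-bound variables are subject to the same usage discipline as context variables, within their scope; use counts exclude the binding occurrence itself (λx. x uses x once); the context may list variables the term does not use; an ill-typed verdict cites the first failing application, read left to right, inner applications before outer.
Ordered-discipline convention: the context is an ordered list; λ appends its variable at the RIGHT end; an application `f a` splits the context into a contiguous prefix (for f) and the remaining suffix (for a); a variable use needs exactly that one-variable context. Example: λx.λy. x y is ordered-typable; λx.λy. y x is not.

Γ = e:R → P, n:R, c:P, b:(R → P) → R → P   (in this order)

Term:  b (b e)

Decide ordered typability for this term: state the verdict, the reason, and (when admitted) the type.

no — repeated use of b ×2; needs weakening: n, c unused
counts: e: 1; n: 0; c: 0; b: 2
uses in reading order: b, b, e
typing: the term checks, with type R → P
all disciplines: ordered ✗, linear ✗, affine ✗, relevant ✗, unrestricted ✓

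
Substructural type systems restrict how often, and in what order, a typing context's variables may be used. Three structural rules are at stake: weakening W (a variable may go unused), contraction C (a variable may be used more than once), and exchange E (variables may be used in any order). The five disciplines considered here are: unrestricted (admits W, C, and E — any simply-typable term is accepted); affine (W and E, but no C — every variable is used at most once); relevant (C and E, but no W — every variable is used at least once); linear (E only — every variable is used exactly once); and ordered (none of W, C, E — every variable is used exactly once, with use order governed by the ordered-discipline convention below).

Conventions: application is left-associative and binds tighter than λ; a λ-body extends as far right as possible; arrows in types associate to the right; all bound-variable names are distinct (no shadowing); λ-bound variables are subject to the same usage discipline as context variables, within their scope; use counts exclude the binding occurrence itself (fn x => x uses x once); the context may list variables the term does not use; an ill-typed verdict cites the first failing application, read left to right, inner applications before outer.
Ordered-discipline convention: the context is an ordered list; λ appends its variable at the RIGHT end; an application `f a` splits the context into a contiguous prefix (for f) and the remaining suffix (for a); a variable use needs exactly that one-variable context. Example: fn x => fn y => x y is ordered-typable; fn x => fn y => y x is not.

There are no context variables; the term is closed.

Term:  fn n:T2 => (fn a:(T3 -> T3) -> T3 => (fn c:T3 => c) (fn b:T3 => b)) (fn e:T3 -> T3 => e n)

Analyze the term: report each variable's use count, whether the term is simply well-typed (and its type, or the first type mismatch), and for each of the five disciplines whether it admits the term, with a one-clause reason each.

usage: n (λ-bound): 1; a (λ-bound): 0; c (λ-bound): 1; b (λ-bound): 1; e (λ-bound): 1
left-to-right use order: c, b, e, n
typing: ill-typed: argument of type T3 -> T3 where T3 is required
ordered: ✗ — not simply typable
linear: ✗ — fails simple typing
affine: ✗ — a type mismatch blocks all five
relevant: ✗ — the type mismatch rejects it
unrestricted: ✗ — not simply typable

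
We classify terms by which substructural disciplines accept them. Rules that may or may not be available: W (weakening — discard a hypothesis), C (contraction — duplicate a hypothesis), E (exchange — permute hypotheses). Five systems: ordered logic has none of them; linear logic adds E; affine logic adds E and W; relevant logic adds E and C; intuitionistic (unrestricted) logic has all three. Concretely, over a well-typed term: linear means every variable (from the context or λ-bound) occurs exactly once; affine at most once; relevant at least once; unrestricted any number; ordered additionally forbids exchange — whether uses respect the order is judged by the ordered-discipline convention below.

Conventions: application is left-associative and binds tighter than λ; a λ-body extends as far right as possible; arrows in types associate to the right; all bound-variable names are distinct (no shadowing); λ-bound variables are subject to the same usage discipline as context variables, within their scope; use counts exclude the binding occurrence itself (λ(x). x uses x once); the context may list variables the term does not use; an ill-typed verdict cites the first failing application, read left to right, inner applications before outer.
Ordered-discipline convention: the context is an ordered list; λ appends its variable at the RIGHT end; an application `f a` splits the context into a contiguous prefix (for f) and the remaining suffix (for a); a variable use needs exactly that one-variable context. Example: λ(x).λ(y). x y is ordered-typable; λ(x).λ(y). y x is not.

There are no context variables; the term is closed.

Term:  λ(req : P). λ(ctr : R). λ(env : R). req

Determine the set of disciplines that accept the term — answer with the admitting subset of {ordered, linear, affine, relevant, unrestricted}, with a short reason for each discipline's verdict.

accepted by: affine, unrestricted
usage: req [bound]: 1×; ctr [bound]: 0×; env [bound]: 0×
uses in reading order: req
typing: well-typed at P → R → R → P
ordered ✗ (needs weakening: ctr, env unused)
linear ✗ (needs weakening: ctr, env unused)
affine ✓ (no duplicate uses among req, ctr, env)
relevant ✗ (needs weakening: ctr, env unused)
unrestricted ✓ (type-checks (P → R → R → P) and nothing is barred)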